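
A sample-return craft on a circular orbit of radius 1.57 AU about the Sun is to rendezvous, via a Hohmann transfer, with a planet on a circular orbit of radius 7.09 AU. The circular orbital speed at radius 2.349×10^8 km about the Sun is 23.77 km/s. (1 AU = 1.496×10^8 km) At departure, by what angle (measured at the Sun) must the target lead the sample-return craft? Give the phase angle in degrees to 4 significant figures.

From the circular-orbit relation v² = μ/r at r = 2.349×10^8 km: μ = v²r = (23.77)² × 2.349×10^8 = 1.32722×10^11 km³/s².
In km: r₁ = 1.57 × 1.496×10^8 = 2.34872×10^8 km; r₂ = 7.09 × 1.496×10^8 = 1.060664×10^9 km.
The Hohmann ellipse has a_t = (r₁ + r₂)/2 = 6.47768×10^8 km.
Transfer time t = π√(a_t³/μ) = 1.42170×10^8 s.
The target's mean motion on its circular orbit is ω₂ = √(μ/r₂³) = 1.05464×10^-8 rad/s.
Angle swept by the target during transfer: ω₂·t = 1.4994 rad = 85.91°.
The sample-return craft traverses 180° on the transfer ellipse, so the target must lead by 180° − 85.91° = 94.09°.

φ = 94.09°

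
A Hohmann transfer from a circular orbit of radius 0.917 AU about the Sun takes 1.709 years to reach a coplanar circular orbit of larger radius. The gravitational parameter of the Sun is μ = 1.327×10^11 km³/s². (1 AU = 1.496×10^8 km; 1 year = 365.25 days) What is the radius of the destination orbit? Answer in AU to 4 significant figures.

In km: r₁ = 0.917 × 1.496×10^8 = 1.371832×10^8 km.
Transfer time t = 1.709 years × 365.25 × 86400 s = 5.39319384×10^7 s, and t = π√(a_t³/μ).
So a_t = (μ t²/π²)^(1/3) = (1.327×10^11 × (5.39319384×10^7)² / π²)^(1/3) = 3.3943×10^8 km.
Since a_t = (r₁ + r₂)/2, r₂ = 2a_t − r₁ = 2×3.3943×10^8 − 1.371832×10^8 = 5.416768×10^8 km.
In AU: r₂ = 5.416768×10^8 / 1.496×10^8 = 3.621 AU.

r₂ = 3.621 AU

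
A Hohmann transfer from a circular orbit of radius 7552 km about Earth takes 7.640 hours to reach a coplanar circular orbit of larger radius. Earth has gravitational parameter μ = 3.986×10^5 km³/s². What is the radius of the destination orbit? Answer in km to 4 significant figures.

r₂ = 54970 km

Transfer time t = 7.640 hours = 27504 s, and t = π√(a_t³/μ).
So a_t = (μ t²/π²)^(1/3) = (3.986×10^5 × (27504)² / π²)^(1/3) = 31261 km.
Since a_t = (r₁ + r₂)/2, r₂ = 2a_t − r₁ = 2×31261 − 7552 = 54970 km.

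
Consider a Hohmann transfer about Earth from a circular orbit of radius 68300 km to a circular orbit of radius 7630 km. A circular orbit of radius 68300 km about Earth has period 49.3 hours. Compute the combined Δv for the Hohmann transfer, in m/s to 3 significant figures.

Δv = 3800 m/s

From Kepler's third law T² = 4π²r³/μ at r = 68300 km, T = 49.3 hours = 49.3 × 3600 s = 1.7748×10^5 s: μ = 4π²r³/T² = 3.99322×10^5 km³/s².
The Hohmann ellipse has a_t = (r₁ + r₂)/2 = 37965 km.
Circular speed at r₁: v₁ = √(μ/r₁) = √(3.99322×10^5/68300) = 2.418 km/s.
Transfer-orbit speed at r₁ (vis-viva): v_a = √[μ(2/r₁ − 1/a_t)] = 1.084 km/s.
First burn Δv₁ = |v_a − v₁| = 1.334 km/s.
Circular speed at r₂: v₂ = √(μ/r₂) = 7.234 km/s.
Transfer-orbit speed at r₂: v_p = √[μ(2/r₂ − 1/a_t)] = 9.703 km/s.
Second burn Δv₂ = |v₂ − v_p| = 2.469 km/s.
Δv = Δv₁ + Δv₂ = 1.334 + 2.469 = 3.803 km/s.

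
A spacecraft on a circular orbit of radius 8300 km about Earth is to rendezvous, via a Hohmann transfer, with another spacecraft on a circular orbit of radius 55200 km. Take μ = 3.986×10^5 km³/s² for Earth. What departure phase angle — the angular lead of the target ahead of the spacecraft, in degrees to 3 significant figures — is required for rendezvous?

Semi-major axis of the transfer orbit: a_t = (8300 + 55200)/2 = 31750 km.
The half-period of the transfer ellipse is t = π√(a_t³/μ) = 28151 s.
Target angular speed ω₂ = √(μ/r₂³) = 4.8681×10^-5 rad/s.
Angle swept by the target during transfer: ω₂·t = 1.3704 rad = 78.52°.
The spacecraft traverses 180° on the transfer ellipse, so the target must lead by 180° − 78.52° = 101°.

φ = 101°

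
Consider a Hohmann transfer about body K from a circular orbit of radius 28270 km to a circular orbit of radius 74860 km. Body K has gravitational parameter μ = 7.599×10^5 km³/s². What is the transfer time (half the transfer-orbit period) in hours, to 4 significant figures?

Transfer-ellipse semi-major axis a_t = (r₁ + r₂)/2 = (28270 + 74860)/2 = 51565 km.
Transfer time t = π√(a_t³/μ) = π√((51565)³ / 7.599×10^5) = 42200 s.
Converting: 42200 s ÷ 3600 s/hour = 11.72 hours.

t = 11.72 hours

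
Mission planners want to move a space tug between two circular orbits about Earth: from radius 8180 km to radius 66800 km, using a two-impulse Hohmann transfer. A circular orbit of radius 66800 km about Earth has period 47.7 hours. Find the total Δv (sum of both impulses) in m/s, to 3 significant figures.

Δv = 3640 m/s

From Kepler's third law T² = 4π²r³/μ at r = 66800 km, T = 47.7 hours = 47.7 × 3600 s = 1.7172×10^5 s: μ = 4π²r³/T² = 3.99068×10^5 km³/s².
Semi-major axis of the transfer orbit: a_t = (8180 + 66800)/2 = 37490 km.
Circular speed at r₁: v₁ = √(μ/r₁) = √(3.99068×10^5/8180) = 6.9847 km/s.
Transfer-orbit speed at r₁ (v² = μ(2/r − 1/a)): v_p = √[μ(2/r₁ − 1/a_t)] = 9.3235 km/s.
First burn Δv₁ = |v_p − v₁| = 2.339 km/s.
Circular speed at r₂: v₂ = √(μ/r₂) = 2.444 km/s.
Transfer-orbit speed at r₂: v_a = √[μ(2/r₂ − 1/a_t)] = 1.142 km/s.
Second burn Δv₂ = |v₂ − v_a| = 1.302 km/s.
Total Δv = Δv₁ + Δv₂ = 3.641 km/s.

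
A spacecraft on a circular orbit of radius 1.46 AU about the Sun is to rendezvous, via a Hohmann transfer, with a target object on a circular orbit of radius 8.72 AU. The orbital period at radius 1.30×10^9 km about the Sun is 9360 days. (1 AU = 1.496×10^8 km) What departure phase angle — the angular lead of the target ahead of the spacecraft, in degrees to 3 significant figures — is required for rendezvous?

From Kepler's third law T² = 4π²r³/μ at r = 1.30×10^9 km, T = 9360 days = 9360 × 86400 s = 8.08704×10^8 s: μ = 4π²r³/T² = 1.32620×10^11 km³/s².
In km: r₁ = 1.46 × 1.496×10^8 = 2.18416×10^8 km; r₂ = 8.72 × 1.496×10^8 = 1.304512×10^9 km.
Transfer-ellipse semi-major axis a_t = (r₁ + r₂)/2 = (2.18416×10^8 + 1.304512×10^9)/2 = 7.61464×10^8 km.
The half-period of the transfer ellipse is t = π√(a_t³/μ) = 1.813×10^8 s.
The target's mean motion on its circular orbit is ω₂ = √(μ/r₂³) = 7.729×10^-9 rad/s.
Angle swept by the target during transfer: ω₂·t = 1.401 rad = 80.27°.
The spacecraft traverses 180° on the transfer ellipse, so the target must lead by 180° − 80.27° = 99.7°.

φ = 99.7°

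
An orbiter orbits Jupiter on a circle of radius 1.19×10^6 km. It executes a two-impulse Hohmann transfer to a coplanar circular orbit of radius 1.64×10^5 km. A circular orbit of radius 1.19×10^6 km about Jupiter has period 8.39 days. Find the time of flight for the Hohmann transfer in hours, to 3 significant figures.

t = 43.2 hours

From Kepler's third law T² = 4π²r³/μ at r = 1.19×10^6 km, T = 8.39 days = 8.39 × 86400 s = 7.24896×10^5 s: μ = 4π²r³/T² = 1.26605×10^8 km³/s².
Semi-major axis of the transfer orbit: a_t = (1.190×10^6 + 1.640×10^5)/2 = 6.770×10^5 km.
By Kepler's third law the transfer-orbit period is T = 2π√(a_t³/μ), so t = T/2 = 1.555×10^5 s.
Converting: 1.555×10^5 s ÷ 3600 s/hour = 43.2 hours.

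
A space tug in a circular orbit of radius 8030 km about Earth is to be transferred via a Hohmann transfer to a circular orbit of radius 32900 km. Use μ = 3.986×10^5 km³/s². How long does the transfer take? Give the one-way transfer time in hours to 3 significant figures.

Transfer-ellipse semi-major axis a_t = (r₁ + r₂)/2 = (8030 + 32900)/2 = 20465 km.
Half the transfer-orbit period gives t = π√(a_t³/μ) = 14570 s.
Converting: 14570 s ÷ 3600 s/hour = 4.05 hours.

t = 4.05 hours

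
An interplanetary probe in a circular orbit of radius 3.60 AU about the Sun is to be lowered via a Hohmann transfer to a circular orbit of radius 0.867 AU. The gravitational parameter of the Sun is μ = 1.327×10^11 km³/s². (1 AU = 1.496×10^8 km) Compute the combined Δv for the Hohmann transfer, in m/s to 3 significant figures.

Δv = 14500 m/s

In km: r₁ = 3.60 × 1.496×10^8 = 5.3856×10^8 km; r₂ = 0.867 × 1.496×10^8 = 1.297032×10^8 km.
Transfer-ellipse semi-major axis a_t = (r₁ + r₂)/2 = (5.3856×10^8 + 1.297032×10^8)/2 = 3.341316×10^8 km.
At r₁ the circular-orbit speed is v₁ = √(μ/r₁) = 15.697 km/s.
Transfer-orbit speed at r₁ (v² = μ(2/r − 1/a)): v_a = √[μ(2/r₁ − 1/a_t)] = 9.7799 km/s.
First burn Δv₁ = |v_a − v₁| = 5.917 km/s.
At r₂, v₂ = √(μ/r₂) = 31.986 km/s.
Transfer-orbit speed at r₂: v_p = √[μ(2/r₂ − 1/a_t)] = 40.609 km/s.
Second burn Δv₂ = |v₂ − v_p| = 8.623 km/s.
Total Δv = Δv₁ + Δv₂ = 14.54 km/s.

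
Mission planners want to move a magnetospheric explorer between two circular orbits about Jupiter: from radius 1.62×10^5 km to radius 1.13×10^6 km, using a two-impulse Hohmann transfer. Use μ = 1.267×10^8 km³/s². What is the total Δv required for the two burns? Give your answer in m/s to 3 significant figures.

Δv = 14300 m/s

Semi-major axis of the transfer orbit: a_t = (1.620×10^5 + 1.130×10^6)/2 = 6.460×10^5 km.
Circular speed at r₁: v₁ = √(μ/r₁) = √(1.267×10^8/1.620×10^5) = 27.966 km/s.
On the transfer ellipse at r₁, vis-viva equation gives v_p = √[μ(2/r₁ − 1/a_t)] = 36.987 km/s.
First burn Δv₁ = |v_p − v₁| = 9.021 km/s.
At r₂, v₂ = √(μ/r₂) = 10.589 km/s.
Transfer-orbit speed at r₂: v_a = √[μ(2/r₂ − 1/a_t)] = 5.3026 km/s.
Second burn Δv₂ = |v₂ − v_a| = 5.286 km/s.
Δv = Δv₁ + Δv₂ = 9.021 + 5.286 = 14.31 km/s.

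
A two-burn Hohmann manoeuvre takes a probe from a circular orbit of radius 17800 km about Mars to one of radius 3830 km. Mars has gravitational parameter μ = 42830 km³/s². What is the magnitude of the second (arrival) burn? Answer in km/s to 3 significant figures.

Transfer-ellipse semi-major axis a_t = (r₁ + r₂)/2 = (17800 + 3830)/2 = 10815 km.
Circular speed at r = 3830 km: v_c = √(μ/r) = 3.34406 km/s.
Vis-viva on the transfer ellipse at r = 3830 km gives v_t = √[μ(2/r − 1/a_t)] = 4.29014 km/s.
Δv₂ = |v_t − v_c| = |4.29014 − 3.34406| = 0.9461 km/s.

Δv₂ = 0.946 km/s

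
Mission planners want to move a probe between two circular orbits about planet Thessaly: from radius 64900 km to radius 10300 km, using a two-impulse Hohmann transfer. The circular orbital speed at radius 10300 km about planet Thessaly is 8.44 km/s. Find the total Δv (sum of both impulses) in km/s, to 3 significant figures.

Δv = 4.25 km/s

From the circular-orbit relation v² = μ/r at r = 10300 km: μ = v²r = (8.44)² × 10300 = 7.33706×10^5 km³/s².
Semi-major axis of the transfer orbit: a_t = (64900 + 10300)/2 = 37600 km.
At r₁ the circular-orbit speed is v₁ = √(μ/r₁) = 3.36232 km/s.
Transfer-orbit speed at r₁ (vis-viva equation): v_a = √[μ(2/r₁ − 1/a_t)] = 1.75980 km/s.
First burn Δv₁ = |v_a − v₁| = 1.603 km/s.
Circular speed at r₂: v₂ = √(μ/r₂) = 8.4400 km/s.
Transfer-orbit speed at r₂: v_p = √[μ(2/r₂ − 1/a_t)] = 11.088 km/s.
Second burn Δv₂ = |v₂ − v_p| = 2.648 km/s.
Δv = Δv₁ + Δv₂ = 1.603 + 2.648 = 4.251 km/s.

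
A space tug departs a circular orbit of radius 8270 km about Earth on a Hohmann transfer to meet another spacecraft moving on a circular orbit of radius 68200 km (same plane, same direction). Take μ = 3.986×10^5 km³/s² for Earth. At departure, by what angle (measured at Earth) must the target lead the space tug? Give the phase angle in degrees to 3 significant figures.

The Hohmann ellipse has a_t = (r₁ + r₂)/2 = 38235 km.
Transfer time t = π√(a_t³/μ) = 37203 s.
Target angular speed ω₂ = √(μ/r₂³) = 3.5448×10^-5 rad/s.
Angle swept by the target during transfer: ω₂·t = 1.3188 rad = 75.56°.
The space tug traverses 180° on the transfer ellipse, so the target must lead by 180° − 75.56° = 104°.

φ = 104°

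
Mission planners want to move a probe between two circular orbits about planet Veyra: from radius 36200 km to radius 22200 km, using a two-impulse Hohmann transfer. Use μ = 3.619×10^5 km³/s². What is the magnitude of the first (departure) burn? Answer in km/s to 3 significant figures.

The Hohmann ellipse has a_t = (r₁ + r₂)/2 = 29200 km.
On the circular orbit at r = 36200 km, v_c = √(μ/r) = 3.1618 km/s.
Transfer-orbit speed at the same r (vis-viva, a = a_t): v_t = √[μ(2/r − 1/a_t)] = 2.7569 km/s.
Δv₁ = |v_t − v_c| = |2.7569 − 3.1618| = 0.4049 km/s.

Δv₁ = 0.405 km/s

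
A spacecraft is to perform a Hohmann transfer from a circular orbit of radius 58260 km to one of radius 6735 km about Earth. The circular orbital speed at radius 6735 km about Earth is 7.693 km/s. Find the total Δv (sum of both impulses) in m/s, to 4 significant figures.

From the circular-orbit relation v² = μ/r at r = 6735 km: μ = v²r = (7.693)² × 6735 = 3.98592×10^5 km³/s².
Transfer-ellipse semi-major axis a_t = (r₁ + r₂)/2 = (58260 + 6735)/2 = 32497.5 km.
Circular speed at r₁: v₁ = √(μ/r₁) = √(3.98592×10^5/58260) = 2.616 km/s.
On the transfer ellipse at r₁, vis-viva equation gives v_a = √[μ(2/r₁ − 1/a_t)] = 1.191 km/s.
First burn Δv₁ = |v_a − v₁| = 1.425 km/s.
At r₂, v₂ = √(μ/r₂) = 7.693 km/s.
Transfer-orbit speed at r₂: v_p = √[μ(2/r₂ − 1/a_t)] = 10.30 km/s.
Second burn Δv₂ = |v₂ − v_p| = 2.607 km/s.
Δv = Δv₁ + Δv₂ = 1.425 + 2.607 = 4.032 km/s.

Δv = 4032 m/s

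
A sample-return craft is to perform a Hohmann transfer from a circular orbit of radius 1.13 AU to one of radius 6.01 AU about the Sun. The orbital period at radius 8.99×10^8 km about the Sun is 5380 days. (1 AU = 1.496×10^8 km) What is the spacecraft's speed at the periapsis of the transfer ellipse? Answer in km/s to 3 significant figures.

From Kepler's third law T² = 4π²r³/μ at r = 8.99×10^8 km, T = 5380 days = 5380 × 86400 s = 4.64832×10^8 s: μ = 4π²r³/T² = 1.32754×10^11 km³/s².
In km: r₁ = 1.13 × 1.496×10^8 = 1.69048×10^8 km; r₂ = 6.01 × 1.496×10^8 = 8.99096×10^8 km.
Semi-major axis of the transfer orbit: a_t = (1.69048×10^8 + 8.99096×10^8)/2 = 5.34072×10^8 km.
The periapsis of the transfer ellipse is at r = 1.69048×10^8 km.
Applying v² = μ(2/r − 1/a_t): v = 36.36 km/s.

v = 36.4 km/s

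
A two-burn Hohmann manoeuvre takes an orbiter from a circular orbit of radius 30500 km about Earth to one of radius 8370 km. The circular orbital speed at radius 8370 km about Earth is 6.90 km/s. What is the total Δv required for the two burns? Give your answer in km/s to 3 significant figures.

Δv = 2.99 km/s

From the circular-orbit relation v² = μ/r at r = 8370 km: μ = v²r = (6.90)² × 8370 = 3.98496×10^5 km³/s².
The Hohmann ellipse has a_t = (r₁ + r₂)/2 = 19435 km.
Circular speed at r₁: v₁ = √(μ/r₁) = √(3.98496×10^5/30500) = 3.6146 km/s.
Transfer-orbit speed at r₁ (vis-viva): v_a = √[μ(2/r₁ − 1/a_t)] = 2.3721 km/s.
First burn Δv₁ = |v_a − v₁| = 1.2425 km/s.
At r₂, v₂ = √(μ/r₂) = 6.9000 km/s.
Transfer-orbit speed at r₂: v_p = √[μ(2/r₂ − 1/a_t)] = 8.6438 km/s.
Second burn Δv₂ = |v₂ − v_p| = 1.7438 km/s.
Total Δv = Δv₁ + Δv₂ = 2.986 km/s.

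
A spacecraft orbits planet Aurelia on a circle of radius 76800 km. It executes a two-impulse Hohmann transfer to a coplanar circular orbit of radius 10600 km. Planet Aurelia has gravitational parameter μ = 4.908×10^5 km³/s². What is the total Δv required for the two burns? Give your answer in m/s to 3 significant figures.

Δv = 3500 m/s

Semi-major axis of the transfer orbit: a_t = (76800 + 10600)/2 = 43700 km.
Circular speed at r₁: v₁ = √(μ/r₁) = √(4.908×10^5/76800) = 2.528 km/s.
On the transfer ellipse at r₁, vis-viva equation gives v_a = √[μ(2/r₁ − 1/a_t)] = 1.245 km/s.
First burn Δv₁ = |v_a − v₁| = 1.283 km/s.
Circular speed at r₂: v₂ = √(μ/r₂) = 6.805 km/s.
Transfer-orbit speed at r₂: v_p = √[μ(2/r₂ − 1/a_t)] = 9.021 km/s.
Second burn Δv₂ = |v₂ − v_p| = 2.216 km/s.
Total Δv = Δv₁ + Δv₂ = 3.499 km/s.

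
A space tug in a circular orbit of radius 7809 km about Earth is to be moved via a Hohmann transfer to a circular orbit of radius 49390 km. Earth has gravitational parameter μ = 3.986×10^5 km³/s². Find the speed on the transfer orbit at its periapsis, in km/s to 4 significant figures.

Semi-major axis of the transfer orbit: a_t = (7809 + 49390)/2 = 28599.5 km.
The periapsis of the transfer ellipse is at r = 7809 km.
Applying v² = μ(2/r − 1/a_t): v = 9.389 km/s.

v = 9.389 km/s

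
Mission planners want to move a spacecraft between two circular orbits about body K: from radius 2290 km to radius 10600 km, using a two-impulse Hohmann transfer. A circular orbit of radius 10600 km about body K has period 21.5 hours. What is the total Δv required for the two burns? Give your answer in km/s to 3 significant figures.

From Kepler's third law T² = 4π²r³/μ at r = 10600 km, T = 21.5 hours = 21.5 × 3600 s = 77400 s: μ = 4π²r³/T² = 7848.66 km³/s².
Transfer-ellipse semi-major axis a_t = (r₁ + r₂)/2 = (2290 + 10600)/2 = 6445 km.
Circular speed at r₁: v₁ = √(μ/r₁) = √(7848.66/2290) = 1.8513 km/s.
On the transfer ellipse at r₁, vis-viva gives v_p = √[μ(2/r₁ − 1/a_t)] = 2.3742 km/s.
First burn Δv₁ = |v_p − v₁| = 0.5229 km/s.
At r₂, v₂ = √(μ/r₂) = 0.8605 km/s.
Transfer-orbit speed at r₂: v_a = √[μ(2/r₂ − 1/a_t)] = 0.5129 km/s.
Second burn Δv₂ = |v₂ − v_a| = 0.3476 km/s.
Δv = Δv₁ + Δv₂ = 0.5229 + 0.3476 = 0.8705 km/s.

Δv = 0.870 km/s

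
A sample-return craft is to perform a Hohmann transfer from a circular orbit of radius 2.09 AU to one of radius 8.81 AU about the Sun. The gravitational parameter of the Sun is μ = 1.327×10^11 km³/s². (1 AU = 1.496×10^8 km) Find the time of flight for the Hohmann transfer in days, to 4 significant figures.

t = 2324 days

In km: r₁ = 2.09 × 1.496×10^8 = 3.12664×10^8 km; r₂ = 8.81 × 1.496×10^8 = 1.317976×10^9 km.
Transfer-ellipse semi-major axis a_t = (r₁ + r₂)/2 = (3.12664×10^8 + 1.317976×10^9)/2 = 8.1532×10^8 km.
By Kepler's third law the transfer-orbit period is T = 2π√(a_t³/μ), so t = T/2 = 2.008×10^8 s.
Converting: 2.008×10^8 s ÷ 86400 s/day = 2324 days.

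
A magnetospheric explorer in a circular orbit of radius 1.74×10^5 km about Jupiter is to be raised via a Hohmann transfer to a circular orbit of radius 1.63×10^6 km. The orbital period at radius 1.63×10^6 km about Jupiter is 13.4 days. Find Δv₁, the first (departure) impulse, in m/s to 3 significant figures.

Δv₁ = 9320 m/s

From Kepler's third law T² = 4π²r³/μ at r = 1.63×10^6 km, T = 13.4 days = 13.4 × 86400 s = 1.15776×10^6 s: μ = 4π²r³/T² = 1.27551×10^8 km³/s².
Transfer-ellipse semi-major axis a_t = (r₁ + r₂)/2 = (1.740×10^5 + 1.630×10^6)/2 = 9.020×10^5 km.
Circular speed at r = 1.740×10^5 km: v_c = √(μ/r) = 27.075 km/s.
Vis-viva on the transfer ellipse at r = 1.740×10^5 km gives v_t = √[μ(2/r − 1/a_t)] = 36.396 km/s.
Δv₁ = |v_t − v_c| = |36.396 − 27.075| = 9.321 km/s.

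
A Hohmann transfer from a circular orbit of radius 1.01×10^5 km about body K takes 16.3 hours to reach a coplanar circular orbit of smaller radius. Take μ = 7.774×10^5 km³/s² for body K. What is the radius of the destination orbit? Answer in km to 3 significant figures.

Transfer time t = 16.3 hours = 58680 s, and t = π√(a_t³/μ).
So a_t = (μ t²/π²)^(1/3) = (7.774×10^5 × (58680)² / π²)^(1/3) = 64730 km.
Since a_t = (r₁ + r₂)/2, r₂ = 2a_t − r₁ = 2×64730 − 1.010×10^5 = 28460 km.

r₂ = 28500 km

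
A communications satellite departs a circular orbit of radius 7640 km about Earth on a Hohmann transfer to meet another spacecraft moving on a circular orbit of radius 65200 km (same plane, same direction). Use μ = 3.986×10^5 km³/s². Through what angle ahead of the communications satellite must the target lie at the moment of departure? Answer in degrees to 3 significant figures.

Semi-major axis of the transfer orbit: a_t = (7640 + 65200)/2 = 36420 km.
The half-period of the transfer ellipse is t = π√(a_t³/μ) = 34585 s.
Target angular speed ω₂ = √(μ/r₂³) = 3.7923×10^-5 rad/s.
Angle swept by the target during transfer: ω₂·t = 1.3116 rad = 75.15°.
The communications satellite traverses 180° on the transfer ellipse, so the target must lead by 180° − 75.15° = 105°.

φ = 105°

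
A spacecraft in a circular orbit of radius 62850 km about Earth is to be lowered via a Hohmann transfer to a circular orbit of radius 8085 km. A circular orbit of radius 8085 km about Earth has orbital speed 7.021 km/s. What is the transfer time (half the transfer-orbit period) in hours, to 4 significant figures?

From the circular-orbit relation v² = μ/r at r = 8085 km: μ = v²r = (7.021)² × 8085 = 3.98546×10^5 km³/s².
The Hohmann ellipse has a_t = (r₁ + r₂)/2 = 35467.5 km.
Half the transfer-orbit period gives t = π√(a_t³/μ) = 33240 s.
Converting: 33240 s ÷ 3600 s/hour = 9.233 hours.

t = 9.233 hours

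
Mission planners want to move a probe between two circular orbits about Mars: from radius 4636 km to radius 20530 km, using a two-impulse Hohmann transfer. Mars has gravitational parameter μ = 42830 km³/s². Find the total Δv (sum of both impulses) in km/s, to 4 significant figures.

Δv = 1.411 km/s

Transfer-ellipse semi-major axis a_t = (r₁ + r₂)/2 = (4636 + 20530)/2 = 12583 km.
At r₁ the circular-orbit speed is v₁ = √(μ/r₁) = 3.0395 km/s.
Transfer-orbit speed at r₁ (vis-viva equation): v_p = √[μ(2/r₁ − 1/a_t)] = 3.8824 km/s.
First burn Δv₁ = |v_p − v₁| = 0.8429 km/s.
Circular speed at r₂: v₂ = √(μ/r₂) = 1.4444 km/s.
Transfer-orbit speed at r₂: v_a = √[μ(2/r₂ − 1/a_t)] = 0.87672 km/s.
Second burn Δv₂ = |v₂ − v_a| = 0.5677 km/s.
Δv = Δv₁ + Δv₂ = 0.8429 + 0.5677 = 1.411 km/s.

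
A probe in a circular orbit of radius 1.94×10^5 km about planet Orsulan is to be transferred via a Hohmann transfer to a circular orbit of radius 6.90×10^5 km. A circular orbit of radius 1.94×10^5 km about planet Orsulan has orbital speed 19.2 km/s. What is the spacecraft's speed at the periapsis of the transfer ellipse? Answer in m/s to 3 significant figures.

v = 24000 m/s

From the circular-orbit relation v² = μ/r at r = 1.94×10^5 km: μ = v²r = (19.2)² × 1.94×10^5 = 7.15162×10^7 km³/s².
The Hohmann ellipse has a_t = (r₁ + r₂)/2 = 4.420×10^5 km.
At periapsis, r = 1.940×10^5 km.
From the vis-viva equation, v = √[μ(2/r − 1/a_t)] = 23.99 km/s.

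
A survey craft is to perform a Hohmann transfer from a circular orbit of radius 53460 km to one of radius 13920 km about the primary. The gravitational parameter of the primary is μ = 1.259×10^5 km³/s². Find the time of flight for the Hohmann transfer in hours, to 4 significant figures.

t = 15.21 hours

Semi-major axis of the transfer orbit: a_t = (53460 + 13920)/2 = 33690 km.
Transfer time t = π√(a_t³/μ) = π√((33690)³ / 1.259×10^5) = 54750 s.
Converting: 54750 s ÷ 3600 s/hour = 15.21 hours.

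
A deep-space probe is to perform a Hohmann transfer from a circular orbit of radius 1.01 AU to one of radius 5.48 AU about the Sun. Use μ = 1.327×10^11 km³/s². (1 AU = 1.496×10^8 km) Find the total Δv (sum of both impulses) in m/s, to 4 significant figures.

Δv = 14500 m/s

In km: r₁ = 1.01 × 1.496×10^8 = 1.51096×10^8 km; r₂ = 5.48 × 1.496×10^8 = 8.19808×10^8 km.
The Hohmann ellipse has a_t = (r₁ + r₂)/2 = 4.85452×10^8 km.
At r₁ the circular-orbit speed is v₁ = √(μ/r₁) = 29.6353 km/s.
On the transfer ellipse at r₁, vis-viva equation gives v_p = √[μ(2/r₁ − 1/a_t)] = 38.5116 km/s.
First burn Δv₁ = |v_p − v₁| = 8.876 km/s.
At r₂, v₂ = √(μ/r₂) = 12.723 km/s.
Transfer-orbit speed at r₂: v_a = √[μ(2/r₂ − 1/a_t)] = 7.0979 km/s.
Second burn Δv₂ = |v₂ − v_a| = 5.625 km/s.
Δv = Δv₁ + Δv₂ = 8.876 + 5.625 = 14.50 km/s.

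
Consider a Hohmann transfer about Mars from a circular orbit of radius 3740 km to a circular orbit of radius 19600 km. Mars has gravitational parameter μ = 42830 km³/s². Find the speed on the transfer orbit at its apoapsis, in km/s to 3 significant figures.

Semi-major axis of the transfer orbit: a_t = (3740 + 19600)/2 = 11670 km.
The apoapsis of the transfer ellipse is at r = 19600 km.
Applying v² = μ(2/r − 1/a_t): v = 0.8368 km/s.

v = 0.837 km/s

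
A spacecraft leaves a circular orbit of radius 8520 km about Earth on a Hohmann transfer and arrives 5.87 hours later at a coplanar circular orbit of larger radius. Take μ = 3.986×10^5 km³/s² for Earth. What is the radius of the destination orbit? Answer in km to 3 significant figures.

Transfer time t = 5.87 hours = 21132 s, and t = π√(a_t³/μ).
So a_t = (μ t²/π²)^(1/3) = (3.986×10^5 × (21132)² / π²)^(1/3) = 26224 km.
Since a_t = (r₁ + r₂)/2, r₂ = 2a_t − r₁ = 2×26224 − 8520 = 43928 km.

r₂ = 43900 km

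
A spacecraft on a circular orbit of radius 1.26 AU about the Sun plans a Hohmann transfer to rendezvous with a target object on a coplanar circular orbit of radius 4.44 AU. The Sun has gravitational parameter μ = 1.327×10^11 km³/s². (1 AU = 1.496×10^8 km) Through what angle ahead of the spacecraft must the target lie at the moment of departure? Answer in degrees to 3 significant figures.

φ = 87.4°

In km: r₁ = 1.26 × 1.496×10^8 = 1.88496×10^8 km; r₂ = 4.44 × 1.496×10^8 = 6.64224×10^8 km.
Semi-major axis of the transfer orbit: a_t = (1.88496×10^8 + 6.64224×10^8)/2 = 4.2636×10^8 km.
Transfer time t = π√(a_t³/μ) = 7.592×10^7 s.
The target's mean motion on its circular orbit is ω₂ = √(μ/r₂³) = 2.128×10^-8 rad/s.
Angle swept by the target during transfer: ω₂·t = 1.6156 rad = 92.57°.
The spacecraft traverses 180° on the transfer ellipse, so the target must lead by 180° − 92.57° = 87.4°.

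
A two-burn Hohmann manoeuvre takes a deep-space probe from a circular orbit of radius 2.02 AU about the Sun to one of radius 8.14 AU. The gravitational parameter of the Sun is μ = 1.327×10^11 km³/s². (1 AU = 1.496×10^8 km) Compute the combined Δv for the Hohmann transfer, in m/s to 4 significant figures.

Δv = 9427 m/s

In km: r₁ = 2.02 × 1.496×10^8 = 3.02192×10^8 km; r₂ = 8.14 × 1.496×10^8 = 1.217744×10^9 km.
The Hohmann ellipse has a_t = (r₁ + r₂)/2 = 7.59968×10^8 km.
Circular speed at r₁: v₁ = √(μ/r₁) = √(1.327×10^11/3.02192×10^8) = 20.955 km/s.
Transfer-orbit speed at r₁ (vis-viva equation): v_p = √[μ(2/r₁ − 1/a_t)] = 26.526 km/s.
First burn Δv₁ = |v_p − v₁| = 5.571 km/s.
At r₂, v₂ = √(μ/r₂) = 10.439 km/s.
Transfer-orbit speed at r₂: v_a = √[μ(2/r₂ − 1/a_t)] = 6.5827 km/s.
Second burn Δv₂ = |v₂ − v_a| = 3.856 km/s.
Total Δv = Δv₁ + Δv₂ = 9.427 km/s.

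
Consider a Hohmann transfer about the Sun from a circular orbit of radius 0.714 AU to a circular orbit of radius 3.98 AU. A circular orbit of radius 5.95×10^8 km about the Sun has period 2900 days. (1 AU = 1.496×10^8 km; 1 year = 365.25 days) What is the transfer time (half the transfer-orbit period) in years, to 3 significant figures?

From Kepler's third law T² = 4π²r³/μ at r = 5.95×10^8 km, T = 2900 days = 2900 × 86400 s = 2.5056×10^8 s: μ = 4π²r³/T² = 1.32461×10^11 km³/s².
In km: r₁ = 0.714 × 1.496×10^8 = 1.068144×10^8 km; r₂ = 3.98 × 1.496×10^8 = 5.95408×10^8 km.
The Hohmann ellipse has a_t = (r₁ + r₂)/2 = 3.511112×10^8 km.
By Kepler's third law the transfer-orbit period is T = 2π√(a_t³/μ), so t = T/2 = 5.679×10^7 s.
Converting: 5.679×10^7 s ÷ 3.15576×10^7 s/year (365.25 × 86400) = 1.80 years.

t = 1.80 years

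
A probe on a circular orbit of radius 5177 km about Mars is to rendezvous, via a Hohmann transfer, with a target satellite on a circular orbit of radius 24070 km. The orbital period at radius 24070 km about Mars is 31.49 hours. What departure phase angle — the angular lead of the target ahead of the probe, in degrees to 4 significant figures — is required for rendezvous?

φ = 94.76°

From Kepler's third law T² = 4π²r³/μ at r = 24070 km, T = 31.49 hours = 31.49 × 3600 s = 1.13364×10^5 s: μ = 4π²r³/T² = 42838.8 km³/s².
Transfer-ellipse semi-major axis a_t = (r₁ + r₂)/2 = (5177 + 24070)/2 = 14623.5 km.
Transfer time t = π√(a_t³/μ) = 26842 s.
The target's mean motion on its circular orbit is ω₂ = √(μ/r₂³) = 5.5425×10^-5 rad/s.
Angle swept by the target during transfer: ω₂·t = 1.4877 rad = 85.24°.
The probe traverses 180° on the transfer ellipse, so the target must lead by 180° − 85.24° = 94.76°.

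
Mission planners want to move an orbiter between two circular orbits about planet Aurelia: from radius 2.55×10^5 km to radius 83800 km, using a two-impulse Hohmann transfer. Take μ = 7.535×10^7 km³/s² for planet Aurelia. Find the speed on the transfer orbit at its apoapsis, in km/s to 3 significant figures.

The Hohmann ellipse has a_t = (r₁ + r₂)/2 = 1.694×10^5 km.
At apoapsis, r = 2.550×10^5 km.
Applying v² = μ(2/r − 1/a_t): v = 12.09 km/s.

v = 12.1 km/s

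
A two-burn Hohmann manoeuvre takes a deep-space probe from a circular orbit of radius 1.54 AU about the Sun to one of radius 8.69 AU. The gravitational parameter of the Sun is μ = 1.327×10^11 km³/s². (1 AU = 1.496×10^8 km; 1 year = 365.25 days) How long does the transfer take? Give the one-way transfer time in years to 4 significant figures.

In km: r₁ = 1.54 × 1.496×10^8 = 2.30384×10^8 km; r₂ = 8.69 × 1.496×10^8 = 1.300024×10^9 km.
The Hohmann ellipse has a_t = (r₁ + r₂)/2 = 7.65204×10^8 km.
By Kepler's third law the transfer-orbit period is T = 2π√(a_t³/μ), so t = T/2 = 1.8255×10^8 s.
Converting: 1.8255×10^8 s ÷ 3.15576×10^7 s/year (365.25 × 86400) = 5.785 years.

t = 5.785 years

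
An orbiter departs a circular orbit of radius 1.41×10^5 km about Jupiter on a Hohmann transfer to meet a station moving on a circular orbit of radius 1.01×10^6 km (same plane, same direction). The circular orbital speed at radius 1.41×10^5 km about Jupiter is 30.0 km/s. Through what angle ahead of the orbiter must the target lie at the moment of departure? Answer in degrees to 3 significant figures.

From the circular-orbit relation v² = μ/r at r = 1.41×10^5 km: μ = v²r = (30.0)² × 1.41×10^5 = 1.26900×10^8 km³/s².
Transfer-ellipse semi-major axis a_t = (r₁ + r₂)/2 = (1.410×10^5 + 1.010×10^6)/2 = 5.755×10^5 km.
The half-period of the transfer ellipse is t = π√(a_t³/μ) = 1.2176×10^5 s.
The target's mean motion on its circular orbit is ω₂ = √(μ/r₂³) = 1.1098×10^-5 rad/s.
Angle swept by the target during transfer: ω₂·t = 1.3513 rad = 77.42°.
The orbiter traverses 180° on the transfer ellipse, so the target must lead by 180° − 77.42° = 103°.

φ = 103°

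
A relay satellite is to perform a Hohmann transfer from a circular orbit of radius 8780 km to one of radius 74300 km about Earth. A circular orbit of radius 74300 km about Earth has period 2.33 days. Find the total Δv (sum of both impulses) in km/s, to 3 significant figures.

From Kepler's third law T² = 4π²r³/μ at r = 74300 km, T = 2.33 days = 2.33 × 86400 s = 2.01312×10^5 s: μ = 4π²r³/T² = 3.99564×10^5 km³/s².
The Hohmann ellipse has a_t = (r₁ + r₂)/2 = 41540 km.
Circular speed at r₁: v₁ = √(μ/r₁) = √(3.99564×10^5/8780) = 6.746 km/s.
On the transfer ellipse at r₁, v² = μ(2/r − 1/a) gives v_p = √[μ(2/r₁ − 1/a_t)] = 9.022 km/s.
First burn Δv₁ = |v_p − v₁| = 2.276 km/s.
Circular speed at r₂: v₂ = √(μ/r₂) = 2.319 km/s.
Transfer-orbit speed at r₂: v_a = √[μ(2/r₂ − 1/a_t)] = 1.066 km/s.
Second burn Δv₂ = |v₂ − v_a| = 1.253 km/s.
Total Δv = Δv₁ + Δv₂ = 3.529 km/s.

Δv = 3.53 km/s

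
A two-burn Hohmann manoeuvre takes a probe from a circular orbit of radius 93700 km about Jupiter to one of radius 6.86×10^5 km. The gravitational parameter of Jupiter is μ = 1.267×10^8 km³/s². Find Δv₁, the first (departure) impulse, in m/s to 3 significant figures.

Δv₁ = 12000 m/s

Transfer-ellipse semi-major axis a_t = (r₁ + r₂)/2 = (93700 + 6.860×10^5)/2 = 3.8985×10^5 km.
On the circular orbit at r = 93700 km, v_c = √(μ/r) = 36.77 km/s.
Transfer-orbit speed at the same r (vis-viva, a = a_t): v_t = √[μ(2/r − 1/a_t)] = 48.78 km/s.
Δv₁ = |v_t − v_c| = |48.78 − 36.77| = 12.01 km/s.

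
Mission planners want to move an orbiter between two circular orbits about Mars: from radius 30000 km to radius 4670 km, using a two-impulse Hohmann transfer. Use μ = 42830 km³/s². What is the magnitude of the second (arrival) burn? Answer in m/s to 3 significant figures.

Semi-major axis of the transfer orbit: a_t = (30000 + 4670)/2 = 17335 km.
Circular speed at r = 4670 km: v_c = √(μ/r) = 3.02842 km/s.
Vis-viva on the transfer ellipse at r = 4670 km gives v_t = √[μ(2/r − 1/a_t)] = 3.98395 km/s.
Δv₂ = |v_t − v_c| = |3.98395 − 3.02842| = 0.9555 km/s.

Δv₂ = 956 m/s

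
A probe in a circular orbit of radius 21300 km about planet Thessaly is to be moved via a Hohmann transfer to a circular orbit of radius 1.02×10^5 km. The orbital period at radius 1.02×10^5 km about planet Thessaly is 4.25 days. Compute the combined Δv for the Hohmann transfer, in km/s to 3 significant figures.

Δv = 1.81 km/s

From Kepler's third law T² = 4π²r³/μ at r = 1.02×10^5 km, T = 4.25 days = 4.25 × 86400 s = 3.672×10^5 s: μ = 4π²r³/T² = 3.10710×10^5 km³/s².
Transfer-ellipse semi-major axis a_t = (r₁ + r₂)/2 = (21300 + 1.020×10^5)/2 = 61650 km.
Circular speed at r₁: v₁ = √(μ/r₁) = √(3.10710×10^5/21300) = 3.8193 km/s.
On the transfer ellipse at r₁, v² = μ(2/r − 1/a) gives v_p = √[μ(2/r₁ − 1/a_t)] = 4.9127 km/s.
First burn Δv₁ = |v_p − v₁| = 1.0934 km/s.
Circular speed at r₂: v₂ = √(μ/r₂) = 1.74533 km/s.
Transfer-orbit speed at r₂: v_a = √[μ(2/r₂ − 1/a_t)] = 1.02589 km/s.
Second burn Δv₂ = |v₂ − v_a| = 0.71944 km/s.
Total Δv = Δv₁ + Δv₂ = 1.813 km/s.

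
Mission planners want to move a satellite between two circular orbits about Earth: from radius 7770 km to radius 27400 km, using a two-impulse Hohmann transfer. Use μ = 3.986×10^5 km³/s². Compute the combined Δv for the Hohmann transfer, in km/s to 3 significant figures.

Δv = 3.06 km/s

The Hohmann ellipse has a_t = (r₁ + r₂)/2 = 17585 km.
At r₁ the circular-orbit speed is v₁ = √(μ/r₁) = 7.1624 km/s.
On the transfer ellipse at r₁, vis-viva gives v_p = √[μ(2/r₁ − 1/a_t)] = 8.9405 km/s.
First burn Δv₁ = |v_p − v₁| = 1.778 km/s.
At r₂, v₂ = √(μ/r₂) = 3.814 km/s.
Transfer-orbit speed at r₂: v_a = √[μ(2/r₂ − 1/a_t)] = 2.535 km/s.
Second burn Δv₂ = |v₂ − v_a| = 1.279 km/s.
Δv = Δv₁ + Δv₂ = 1.778 + 1.279 = 3.057 km/s.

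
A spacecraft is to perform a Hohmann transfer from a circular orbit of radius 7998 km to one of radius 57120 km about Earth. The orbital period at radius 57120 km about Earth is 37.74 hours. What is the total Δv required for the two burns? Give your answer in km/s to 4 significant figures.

Δv = 3.623 km/s

From Kepler's third law T² = 4π²r³/μ at r = 57120 km, T = 37.74 hours = 37.74 × 3600 s = 1.35864×10^5 s: μ = 4π²r³/T² = 3.98580×10^5 km³/s².
Semi-major axis of the transfer orbit: a_t = (7998 + 57120)/2 = 32559 km.
Circular speed at r₁: v₁ = √(μ/r₁) = √(3.98580×10^5/7998) = 7.059 km/s.
On the transfer ellipse at r₁, v² = μ(2/r − 1/a) gives v_p = √[μ(2/r₁ − 1/a_t)] = 9.350 km/s.
First burn Δv₁ = |v_p − v₁| = 2.291 km/s.
Circular speed at r₂: v₂ = √(μ/r₂) = 2.6416 km/s.
Transfer-orbit speed at r₂: v_a = √[μ(2/r₂ − 1/a_t)] = 1.3092 km/s.
Second burn Δv₂ = |v₂ − v_a| = 1.332 km/s.
Δv = Δv₁ + Δv₂ = 2.291 + 1.332 = 3.623 km/s.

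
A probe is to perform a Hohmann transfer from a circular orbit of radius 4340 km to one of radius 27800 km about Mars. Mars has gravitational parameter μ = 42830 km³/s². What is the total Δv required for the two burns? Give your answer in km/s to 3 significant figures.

Δv = 1.59 km/s

Semi-major axis of the transfer orbit: a_t = (4340 + 27800)/2 = 16070 km.
Circular speed at r₁: v₁ = √(μ/r₁) = √(42830/4340) = 3.1414 km/s.
Transfer-orbit speed at r₁ (vis-viva equation): v_p = √[μ(2/r₁ − 1/a_t)] = 4.1318 km/s.
First burn Δv₁ = |v_p − v₁| = 0.9904 km/s.
At r₂, v₂ = √(μ/r₂) = 1.2412 km/s.
Transfer-orbit speed at r₂: v_a = √[μ(2/r₂ − 1/a_t)] = 0.64504 km/s.
Second burn Δv₂ = |v₂ − v_a| = 0.5962 km/s.
Δv = Δv₁ + Δv₂ = 0.9904 + 0.5962 = 1.587 km/s.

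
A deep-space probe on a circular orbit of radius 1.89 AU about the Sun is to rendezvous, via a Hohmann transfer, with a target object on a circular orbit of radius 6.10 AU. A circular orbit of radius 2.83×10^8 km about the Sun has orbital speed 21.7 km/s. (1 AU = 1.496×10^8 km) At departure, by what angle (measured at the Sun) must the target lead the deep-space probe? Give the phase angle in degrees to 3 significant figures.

φ = 84.6°

From the circular-orbit relation v² = μ/r at r = 2.83×10^8 km: μ = v²r = (21.7)² × 2.83×10^8 = 1.33262×10^11 km³/s².
In km: r₁ = 1.89 × 1.496×10^8 = 2.82744×10^8 km; r₂ = 6.10 × 1.496×10^8 = 9.1256×10^8 km.
Semi-major axis of the transfer orbit: a_t = (2.82744×10^8 + 9.1256×10^8)/2 = 5.97652×10^8 km.
The half-period of the transfer ellipse is t = π√(a_t³/μ) = 1.2574×10^8 s.
The target's mean motion on its circular orbit is ω₂ = √(μ/r₂³) = 1.3242×10^-8 rad/s.
Angle swept by the target during transfer: ω₂·t = 1.665 rad = 95.40°.
The deep-space probe traverses 180° on the transfer ellipse, so the target must lead by 180° − 95.40° = 84.6°.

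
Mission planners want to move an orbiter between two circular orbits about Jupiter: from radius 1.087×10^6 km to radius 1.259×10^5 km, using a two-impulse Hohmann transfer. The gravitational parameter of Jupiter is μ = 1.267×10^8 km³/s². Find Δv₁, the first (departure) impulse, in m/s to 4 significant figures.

Transfer-ellipse semi-major axis a_t = (r₁ + r₂)/2 = (1.087×10^6 + 1.259×10^5)/2 = 6.0645×10^5 km.
On the circular orbit at r = 1.087×10^6 km, v_c = √(μ/r) = 10.796 km/s.
Vis-viva on the transfer ellipse at r = 1.087×10^6 km gives v_t = √[μ(2/r − 1/a_t)] = 4.9191 km/s.
Δv₁ = |v_t − v_c| = |4.9191 − 10.796| = 5.877 km/s.

Δv₁ = 5877 m/s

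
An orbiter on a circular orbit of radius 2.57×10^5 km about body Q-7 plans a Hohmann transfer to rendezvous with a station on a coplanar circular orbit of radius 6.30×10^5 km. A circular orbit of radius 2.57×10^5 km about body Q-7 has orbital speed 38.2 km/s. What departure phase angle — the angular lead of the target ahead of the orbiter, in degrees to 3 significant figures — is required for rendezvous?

From the circular-orbit relation v² = μ/r at r = 2.57×10^5 km: μ = v²r = (38.2)² × 2.57×10^5 = 3.75025×10^8 km³/s².
Semi-major axis of the transfer orbit: a_t = (2.570×10^5 + 6.300×10^5)/2 = 4.435×10^5 km.
The half-period of the transfer ellipse is t = π√(a_t³/μ) = 47910 s.
Target angular speed ω₂ = √(μ/r₂³) = 3.873×10^-5 rad/s.
Angle swept by the target during transfer: ω₂·t = 1.856 rad = 106.3°.
Arrival is 180° from departure on the ellipse, so φ = 180° − 106.3° = 73.7°.

φ = 73.7°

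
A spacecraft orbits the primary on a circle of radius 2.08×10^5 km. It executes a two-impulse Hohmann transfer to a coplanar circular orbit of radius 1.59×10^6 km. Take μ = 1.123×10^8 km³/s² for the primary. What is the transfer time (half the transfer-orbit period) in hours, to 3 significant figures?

t = 70.2 hours

The Hohmann ellipse has a_t = (r₁ + r₂)/2 = 8.990×10^5 km.
Half the transfer-orbit period gives t = π√(a_t³/μ) = 2.527×10^5 s.
Converting: 2.527×10^5 s ÷ 3600 s/hour = 70.2 hours.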